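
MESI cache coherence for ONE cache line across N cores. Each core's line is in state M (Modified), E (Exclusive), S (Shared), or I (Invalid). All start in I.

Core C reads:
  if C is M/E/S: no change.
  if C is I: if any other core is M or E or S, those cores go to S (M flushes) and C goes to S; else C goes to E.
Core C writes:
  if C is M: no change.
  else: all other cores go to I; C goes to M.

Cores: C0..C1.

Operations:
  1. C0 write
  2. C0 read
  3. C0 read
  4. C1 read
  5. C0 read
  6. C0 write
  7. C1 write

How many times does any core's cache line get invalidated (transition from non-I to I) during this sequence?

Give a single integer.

Op 1: C0 write [C0 write: invalidate none -> C0=M] -> [M,I] (invalidations this op: 0; running total: 0)
Op 2: C0 read [C0 read: already in M, no change] -> [M,I] (invalidations this op: 0; running total: 0)
Op 3: C0 read [C0 read: already in M, no change] -> [M,I] (invalidations this op: 0; running total: 0)
Op 4: C1 read [C1 read from I: others=['C0=M'] -> C1=S, others downsized to S] -> [S,S] (invalidations this op: 0; running total: 0)
Op 5: C0 read [C0 read: already in S, no change] -> [S,S] (invalidations this op: 0; running total: 0)
Op 6: C0 write [C0 write: invalidate ['C1=S'] -> C0=M] -> [M,I] (invalidations this op: 1; running total: 1)
Op 7: C1 write [C1 write: invalidate ['C0=M'] -> C1=M] -> [I,M] (invalidations this op: 1; running total: 2)

Answer: 2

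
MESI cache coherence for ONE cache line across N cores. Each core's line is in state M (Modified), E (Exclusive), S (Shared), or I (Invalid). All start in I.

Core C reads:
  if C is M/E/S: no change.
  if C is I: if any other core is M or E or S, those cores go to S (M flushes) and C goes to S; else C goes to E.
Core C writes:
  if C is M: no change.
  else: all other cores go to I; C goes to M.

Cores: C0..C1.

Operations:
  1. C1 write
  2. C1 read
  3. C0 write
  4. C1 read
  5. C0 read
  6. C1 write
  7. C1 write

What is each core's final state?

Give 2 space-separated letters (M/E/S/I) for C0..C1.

Op 1: C1 write [C1 write: invalidate none -> C1=M] -> [I,M]
Op 2: C1 read [C1 read: already in M, no change] -> [I,M]
Op 3: C0 write [C0 write: invalidate ['C1=M'] -> C0=M] -> [M,I]
Op 4: C1 read [C1 read from I: others=['C0=M'] -> C1=S, others downsized to S] -> [S,S]
Op 5: C0 read [C0 read: already in S, no change] -> [S,S]
Op 6: C1 write [C1 write: invalidate ['C0=S'] -> C1=M] -> [I,M]
Op 7: C1 write [C1 write: already M (modified), no change] -> [I,M]

Answer: I M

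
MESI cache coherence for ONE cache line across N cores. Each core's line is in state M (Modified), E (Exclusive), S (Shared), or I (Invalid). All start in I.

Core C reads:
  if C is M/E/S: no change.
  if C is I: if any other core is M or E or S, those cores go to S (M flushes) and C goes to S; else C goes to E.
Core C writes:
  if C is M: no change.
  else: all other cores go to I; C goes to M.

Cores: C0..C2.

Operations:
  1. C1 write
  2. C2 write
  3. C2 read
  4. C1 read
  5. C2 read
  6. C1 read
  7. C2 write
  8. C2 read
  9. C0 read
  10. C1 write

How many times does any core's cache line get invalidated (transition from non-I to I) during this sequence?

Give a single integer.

Op 1: C1 write [C1 write: invalidate none -> C1=M] -> [I,M,I] (invalidations this op: 0; running total: 0)
Op 2: C2 write [C2 write: invalidate ['C1=M'] -> C2=M] -> [I,I,M] (invalidations this op: 1; running total: 1)
Op 3: C2 read [C2 read: already in M, no change] -> [I,I,M] (invalidations this op: 0; running total: 1)
Op 4: C1 read [C1 read from I: others=['C2=M'] -> C1=S, others downsized to S] -> [I,S,S] (invalidations this op: 0; running total: 1)
Op 5: C2 read [C2 read: already in S, no change] -> [I,S,S] (invalidations this op: 0; running total: 1)
Op 6: C1 read [C1 read: already in S, no change] -> [I,S,S] (invalidations this op: 0; running total: 1)
Op 7: C2 write [C2 write: invalidate ['C1=S'] -> C2=M] -> [I,I,M] (invalidations this op: 1; running total: 2)
Op 8: C2 read [C2 read: already in M, no change] -> [I,I,M] (invalidations this op: 0; running total: 2)
Op 9: C0 read [C0 read from I: others=['C2=M'] -> C0=S, others downsized to S] -> [S,I,S] (invalidations this op: 0; running total: 2)
Op 10: C1 write [C1 write: invalidate ['C0=S', 'C2=S'] -> C1=M] -> [I,M,I] (invalidations this op: 2; running total: 4)

Answer: 4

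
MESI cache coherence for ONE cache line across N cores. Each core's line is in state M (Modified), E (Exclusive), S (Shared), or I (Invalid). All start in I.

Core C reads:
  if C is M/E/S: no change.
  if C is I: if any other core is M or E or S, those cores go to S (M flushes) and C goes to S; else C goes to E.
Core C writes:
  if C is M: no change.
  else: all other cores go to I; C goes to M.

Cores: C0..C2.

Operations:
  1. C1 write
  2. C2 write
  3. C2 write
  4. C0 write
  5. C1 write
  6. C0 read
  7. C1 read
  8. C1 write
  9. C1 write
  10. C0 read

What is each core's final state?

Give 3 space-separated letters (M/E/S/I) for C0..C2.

Answer: S S I

Derivation:
Op 1: C1 write [C1 write: invalidate none -> C1=M] -> [I,M,I]
Op 2: C2 write [C2 write: invalidate ['C1=M'] -> C2=M] -> [I,I,M]
Op 3: C2 write [C2 write: already M (modified), no change] -> [I,I,M]
Op 4: C0 write [C0 write: invalidate ['C2=M'] -> C0=M] -> [M,I,I]
Op 5: C1 write [C1 write: invalidate ['C0=M'] -> C1=M] -> [I,M,I]
Op 6: C0 read [C0 read from I: others=['C1=M'] -> C0=S, others downsized to S] -> [S,S,I]
Op 7: C1 read [C1 read: already in S, no change] -> [S,S,I]
Op 8: C1 write [C1 write: invalidate ['C0=S'] -> C1=M] -> [I,M,I]
Op 9: C1 write [C1 write: already M (modified), no change] -> [I,M,I]
Op 10: C0 read [C0 read from I: others=['C1=M'] -> C0=S, others downsized to S] -> [S,S,I]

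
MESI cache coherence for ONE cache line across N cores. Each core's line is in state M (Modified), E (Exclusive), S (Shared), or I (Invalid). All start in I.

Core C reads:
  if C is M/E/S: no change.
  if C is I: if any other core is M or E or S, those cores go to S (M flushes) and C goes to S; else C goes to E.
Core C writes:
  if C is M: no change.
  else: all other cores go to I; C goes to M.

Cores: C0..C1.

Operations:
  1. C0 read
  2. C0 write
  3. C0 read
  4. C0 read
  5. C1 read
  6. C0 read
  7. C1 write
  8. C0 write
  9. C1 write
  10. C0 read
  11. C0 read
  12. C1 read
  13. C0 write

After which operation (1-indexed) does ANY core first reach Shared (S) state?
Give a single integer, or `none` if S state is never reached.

Op 1: C0 read [C0 read from I: no other sharers -> C0=E (exclusive)] -> [E,I]
Op 2: C0 write [C0 write: invalidate none -> C0=M] -> [M,I]
Op 3: C0 read [C0 read: already in M, no change] -> [M,I]
Op 4: C0 read [C0 read: already in M, no change] -> [M,I]
Op 5: C1 read [C1 read from I: others=['C0=M'] -> C1=S, others downsized to S] -> [S,S]
  -> First S state at op 5; remaining ops need not be traced.

Answer: 5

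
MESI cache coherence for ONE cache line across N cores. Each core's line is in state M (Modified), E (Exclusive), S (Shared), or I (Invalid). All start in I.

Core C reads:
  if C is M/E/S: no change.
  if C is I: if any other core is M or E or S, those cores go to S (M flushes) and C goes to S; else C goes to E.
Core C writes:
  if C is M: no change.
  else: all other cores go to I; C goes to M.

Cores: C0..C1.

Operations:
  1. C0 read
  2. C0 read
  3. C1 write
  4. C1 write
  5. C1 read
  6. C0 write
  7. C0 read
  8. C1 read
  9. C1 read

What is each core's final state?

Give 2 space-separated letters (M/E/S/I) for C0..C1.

Answer: S S

Derivation:
Op 1: C0 read [C0 read from I: no other sharers -> C0=E (exclusive)] -> [E,I]
Op 2: C0 read [C0 read: already in E, no change] -> [E,I]
Op 3: C1 write [C1 write: invalidate ['C0=E'] -> C1=M] -> [I,M]
Op 4: C1 write [C1 write: already M (modified), no change] -> [I,M]
Op 5: C1 read [C1 read: already in M, no change] -> [I,M]
Op 6: C0 write [C0 write: invalidate ['C1=M'] -> C0=M] -> [M,I]
Op 7: C0 read [C0 read: already in M, no change] -> [M,I]
Op 8: C1 read [C1 read from I: others=['C0=M'] -> C1=S, others downsized to S] -> [S,S]
Op 9: C1 read [C1 read: already in S, no change] -> [S,S]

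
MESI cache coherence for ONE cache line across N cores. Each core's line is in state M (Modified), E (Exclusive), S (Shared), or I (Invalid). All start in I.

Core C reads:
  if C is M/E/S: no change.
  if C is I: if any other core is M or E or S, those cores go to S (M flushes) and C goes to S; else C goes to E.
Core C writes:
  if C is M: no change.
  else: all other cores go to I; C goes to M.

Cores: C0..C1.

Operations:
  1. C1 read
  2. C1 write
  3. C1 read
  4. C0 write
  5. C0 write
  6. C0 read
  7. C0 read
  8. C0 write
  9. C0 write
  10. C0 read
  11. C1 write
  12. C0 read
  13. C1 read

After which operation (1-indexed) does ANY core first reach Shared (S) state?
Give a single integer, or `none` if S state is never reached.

Op 1: C1 read [C1 read from I: no other sharers -> C1=E (exclusive)] -> [I,E]
Op 2: C1 write [C1 write: invalidate none -> C1=M] -> [I,M]
Op 3: C1 read [C1 read: already in M, no change] -> [I,M]
Op 4: C0 write [C0 write: invalidate ['C1=M'] -> C0=M] -> [M,I]
Op 5: C0 write [C0 write: already M (modified), no change] -> [M,I]
Op 6: C0 read [C0 read: already in M, no change] -> [M,I]
Op 7: C0 read [C0 read: already in M, no change] -> [M,I]
Op 8: C0 write [C0 write: already M (modified), no change] -> [M,I]
Op 9: C0 write [C0 write: already M (modified), no change] -> [M,I]
Op 10: C0 read [C0 read: already in M, no change] -> [M,I]
Op 11: C1 write [C1 write: invalidate ['C0=M'] -> C1=M] -> [I,M]
Op 12: C0 read [C0 read from I: others=['C1=M'] -> C0=S, others downsized to S] -> [S,S]
  -> First S state at op 12; remaining ops need not be traced.

Answer: 12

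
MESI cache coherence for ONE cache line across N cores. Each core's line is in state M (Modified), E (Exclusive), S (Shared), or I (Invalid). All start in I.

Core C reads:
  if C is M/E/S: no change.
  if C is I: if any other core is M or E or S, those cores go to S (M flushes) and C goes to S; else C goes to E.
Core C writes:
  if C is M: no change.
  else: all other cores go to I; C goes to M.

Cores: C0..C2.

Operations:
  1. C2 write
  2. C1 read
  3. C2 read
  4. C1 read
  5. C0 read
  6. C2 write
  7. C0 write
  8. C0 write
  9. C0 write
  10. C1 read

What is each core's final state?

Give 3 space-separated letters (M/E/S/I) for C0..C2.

Answer: S S I

Derivation:
Op 1: C2 write [C2 write: invalidate none -> C2=M] -> [I,I,M]
Op 2: C1 read [C1 read from I: others=['C2=M'] -> C1=S, others downsized to S] -> [I,S,S]
Op 3: C2 read [C2 read: already in S, no change] -> [I,S,S]
Op 4: C1 read [C1 read: already in S, no change] -> [I,S,S]
Op 5: C0 read [C0 read from I: others=['C1=S', 'C2=S'] -> C0=S, others downsized to S] -> [S,S,S]
Op 6: C2 write [C2 write: invalidate ['C0=S', 'C1=S'] -> C2=M] -> [I,I,M]
Op 7: C0 write [C0 write: invalidate ['C2=M'] -> C0=M] -> [M,I,I]
Op 8: C0 write [C0 write: already M (modified), no change] -> [M,I,I]
Op 9: C0 write [C0 write: already M (modified), no change] -> [M,I,I]
Op 10: C1 read [C1 read from I: others=['C0=M'] -> C1=S, others downsized to S] -> [S,S,I]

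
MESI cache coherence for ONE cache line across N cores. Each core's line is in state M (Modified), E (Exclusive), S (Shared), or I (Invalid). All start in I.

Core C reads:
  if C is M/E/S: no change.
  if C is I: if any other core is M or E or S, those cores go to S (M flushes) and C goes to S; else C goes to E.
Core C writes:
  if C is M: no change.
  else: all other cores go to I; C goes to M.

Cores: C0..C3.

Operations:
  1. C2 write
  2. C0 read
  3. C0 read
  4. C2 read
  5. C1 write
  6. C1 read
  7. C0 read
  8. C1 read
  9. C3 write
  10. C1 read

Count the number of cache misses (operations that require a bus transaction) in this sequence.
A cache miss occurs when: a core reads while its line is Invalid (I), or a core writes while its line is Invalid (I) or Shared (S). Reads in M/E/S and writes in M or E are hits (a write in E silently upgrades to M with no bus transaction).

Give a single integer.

Answer: 6

Derivation:
Op 1: C2 write [C2 write: invalidate none -> C2=M] -> [I,I,M,I] [MISS #1: write from I]
Op 2: C0 read [C0 read from I: others=['C2=M'] -> C0=S, others downsized to S] -> [S,I,S,I] [MISS #2: read from I]
Op 3: C0 read [C0 read: already in S, no change] -> [S,I,S,I] [hit: read from S]
Op 4: C2 read [C2 read: already in S, no change] -> [S,I,S,I] [hit: read from S]
Op 5: C1 write [C1 write: invalidate ['C0=S', 'C2=S'] -> C1=M] -> [I,M,I,I] [MISS #3: write from I]
Op 6: C1 read [C1 read: already in M, no change] -> [I,M,I,I] [hit: read from M]
Op 7: C0 read [C0 read from I: others=['C1=M'] -> C0=S, others downsized to S] -> [S,S,I,I] [MISS #4: read from I]
Op 8: C1 read [C1 read: already in S, no change] -> [S,S,I,I] [hit: read from S]
Op 9: C3 write [C3 write: invalidate ['C0=S', 'C1=S'] -> C3=M] -> [I,I,I,M] [MISS #5: write from I]
Op 10: C1 read [C1 read from I: others=['C3=M'] -> C1=S, others downsized to S] -> [I,S,I,S] [MISS #6: read from I]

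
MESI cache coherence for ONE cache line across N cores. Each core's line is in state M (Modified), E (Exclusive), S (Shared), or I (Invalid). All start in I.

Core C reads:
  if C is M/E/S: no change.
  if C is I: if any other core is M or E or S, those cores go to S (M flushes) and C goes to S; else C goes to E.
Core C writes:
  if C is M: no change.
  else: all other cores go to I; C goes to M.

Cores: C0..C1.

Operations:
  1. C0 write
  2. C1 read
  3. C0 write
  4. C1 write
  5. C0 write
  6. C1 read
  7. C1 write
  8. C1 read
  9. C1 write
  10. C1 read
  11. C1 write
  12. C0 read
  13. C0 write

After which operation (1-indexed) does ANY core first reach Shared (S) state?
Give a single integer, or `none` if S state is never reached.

Answer: 2

Derivation:
Op 1: C0 write [C0 write: invalidate none -> C0=M] -> [M,I]
Op 2: C1 read [C1 read from I: others=['C0=M'] -> C1=S, others downsized to S] -> [S,S]
  -> First S state at op 2; remaining ops need not be traced.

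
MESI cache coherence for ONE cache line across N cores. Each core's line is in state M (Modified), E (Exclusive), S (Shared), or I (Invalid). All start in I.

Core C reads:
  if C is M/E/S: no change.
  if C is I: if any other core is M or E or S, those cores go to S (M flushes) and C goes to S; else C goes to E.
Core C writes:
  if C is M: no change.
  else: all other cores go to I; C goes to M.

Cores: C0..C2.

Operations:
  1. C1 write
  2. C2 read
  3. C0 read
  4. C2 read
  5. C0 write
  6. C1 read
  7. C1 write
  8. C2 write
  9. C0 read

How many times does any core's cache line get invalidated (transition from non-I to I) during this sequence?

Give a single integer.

Answer: 4

Derivation:
Op 1: C1 write [C1 write: invalidate none -> C1=M] -> [I,M,I] (invalidations this op: 0; running total: 0)
Op 2: C2 read [C2 read from I: others=['C1=M'] -> C2=S, others downsized to S] -> [I,S,S] (invalidations this op: 0; running total: 0)
Op 3: C0 read [C0 read from I: others=['C1=S', 'C2=S'] -> C0=S, others downsized to S] -> [S,S,S] (invalidations this op: 0; running total: 0)
Op 4: C2 read [C2 read: already in S, no change] -> [S,S,S] (invalidations this op: 0; running total: 0)
Op 5: C0 write [C0 write: invalidate ['C1=S', 'C2=S'] -> C0=M] -> [M,I,I] (invalidations this op: 2; running total: 2)
Op 6: C1 read [C1 read from I: others=['C0=M'] -> C1=S, others downsized to S] -> [S,S,I] (invalidations this op: 0; running total: 2)
Op 7: C1 write [C1 write: invalidate ['C0=S'] -> C1=M] -> [I,M,I] (invalidations this op: 1; running total: 3)
Op 8: C2 write [C2 write: invalidate ['C1=M'] -> C2=M] -> [I,I,M] (invalidations this op: 1; running total: 4)
Op 9: C0 read [C0 read from I: others=['C2=M'] -> C0=S, others downsized to S] -> [S,I,S] (invalidations this op: 0; running total: 4)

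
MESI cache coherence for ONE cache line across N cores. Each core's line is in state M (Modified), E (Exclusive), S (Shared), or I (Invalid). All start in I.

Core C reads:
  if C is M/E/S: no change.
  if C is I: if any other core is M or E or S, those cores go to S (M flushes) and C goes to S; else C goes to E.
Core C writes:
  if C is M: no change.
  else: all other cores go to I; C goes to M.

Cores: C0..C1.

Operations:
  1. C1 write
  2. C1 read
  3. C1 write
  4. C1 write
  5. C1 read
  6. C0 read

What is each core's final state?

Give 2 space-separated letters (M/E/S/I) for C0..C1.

Op 1: C1 write [C1 write: invalidate none -> C1=M] -> [I,M]
Op 2: C1 read [C1 read: already in M, no change] -> [I,M]
Op 3: C1 write [C1 write: already M (modified), no change] -> [I,M]
Op 4: C1 write [C1 write: already M (modified), no change] -> [I,M]
Op 5: C1 read [C1 read: already in M, no change] -> [I,M]
Op 6: C0 read [C0 read from I: others=['C1=M'] -> C0=S, others downsized to S] -> [S,S]

Answer: S S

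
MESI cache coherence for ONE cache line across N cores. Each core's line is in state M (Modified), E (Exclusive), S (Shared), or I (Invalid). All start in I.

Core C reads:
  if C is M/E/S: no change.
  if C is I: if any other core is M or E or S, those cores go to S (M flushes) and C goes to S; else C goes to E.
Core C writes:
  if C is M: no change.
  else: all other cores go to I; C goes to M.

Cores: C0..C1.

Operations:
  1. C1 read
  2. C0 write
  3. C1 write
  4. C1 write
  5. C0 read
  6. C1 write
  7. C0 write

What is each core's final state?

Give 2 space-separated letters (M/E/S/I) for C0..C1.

Answer: M I

Derivation:
Op 1: C1 read [C1 read from I: no other sharers -> C1=E (exclusive)] -> [I,E]
Op 2: C0 write [C0 write: invalidate ['C1=E'] -> C0=M] -> [M,I]
Op 3: C1 write [C1 write: invalidate ['C0=M'] -> C1=M] -> [I,M]
Op 4: C1 write [C1 write: already M (modified), no change] -> [I,M]
Op 5: C0 read [C0 read from I: others=['C1=M'] -> C0=S, others downsized to S] -> [S,S]
Op 6: C1 write [C1 write: invalidate ['C0=S'] -> C1=M] -> [I,M]
Op 7: C0 write [C0 write: invalidate ['C1=M'] -> C0=M] -> [M,I]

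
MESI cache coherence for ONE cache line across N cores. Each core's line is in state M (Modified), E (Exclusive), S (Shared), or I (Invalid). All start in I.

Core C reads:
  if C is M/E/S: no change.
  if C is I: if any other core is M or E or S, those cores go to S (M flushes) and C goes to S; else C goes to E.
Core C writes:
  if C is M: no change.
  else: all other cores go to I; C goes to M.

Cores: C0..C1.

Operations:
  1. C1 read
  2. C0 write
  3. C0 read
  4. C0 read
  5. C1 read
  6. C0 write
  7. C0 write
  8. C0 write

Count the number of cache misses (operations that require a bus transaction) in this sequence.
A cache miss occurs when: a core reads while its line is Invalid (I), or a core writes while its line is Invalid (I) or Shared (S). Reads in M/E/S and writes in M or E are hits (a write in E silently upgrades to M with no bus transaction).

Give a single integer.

Op 1: C1 read [C1 read from I: no other sharers -> C1=E (exclusive)] -> [I,E] [MISS #1: read from I]
Op 2: C0 write [C0 write: invalidate ['C1=E'] -> C0=M] -> [M,I] [MISS #2: write from I]
Op 3: C0 read [C0 read: already in M, no change] -> [M,I] [hit: read from M]
Op 4: C0 read [C0 read: already in M, no change] -> [M,I] [hit: read from M]
Op 5: C1 read [C1 read from I: others=['C0=M'] -> C1=S, others downsized to S] -> [S,S] [MISS #3: read from I]
Op 6: C0 write [C0 write: invalidate ['C1=S'] -> C0=M] -> [M,I] [MISS #4: write from S]
Op 7: C0 write [C0 write: already M (modified), no change] -> [M,I] [hit: write from M]
Op 8: C0 write [C0 write: already M (modified), no change] -> [M,I] [hit: write from M]

Answer: 4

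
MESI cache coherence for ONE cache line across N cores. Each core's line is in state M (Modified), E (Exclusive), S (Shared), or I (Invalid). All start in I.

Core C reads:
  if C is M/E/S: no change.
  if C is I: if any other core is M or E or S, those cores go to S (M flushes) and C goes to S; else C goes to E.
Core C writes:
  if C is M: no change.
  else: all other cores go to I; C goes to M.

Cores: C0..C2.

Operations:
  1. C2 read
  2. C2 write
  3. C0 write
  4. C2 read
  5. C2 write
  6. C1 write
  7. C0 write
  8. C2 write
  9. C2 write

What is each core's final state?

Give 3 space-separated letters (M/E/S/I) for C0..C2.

Op 1: C2 read [C2 read from I: no other sharers -> C2=E (exclusive)] -> [I,I,E]
Op 2: C2 write [C2 write: invalidate none -> C2=M] -> [I,I,M]
Op 3: C0 write [C0 write: invalidate ['C2=M'] -> C0=M] -> [M,I,I]
Op 4: C2 read [C2 read from I: others=['C0=M'] -> C2=S, others downsized to S] -> [S,I,S]
Op 5: C2 write [C2 write: invalidate ['C0=S'] -> C2=M] -> [I,I,M]
Op 6: C1 write [C1 write: invalidate ['C2=M'] -> C1=M] -> [I,M,I]
Op 7: C0 write [C0 write: invalidate ['C1=M'] -> C0=M] -> [M,I,I]
Op 8: C2 write [C2 write: invalidate ['C0=M'] -> C2=M] -> [I,I,M]
Op 9: C2 write [C2 write: already M (modified), no change] -> [I,I,M]

Answer: I I M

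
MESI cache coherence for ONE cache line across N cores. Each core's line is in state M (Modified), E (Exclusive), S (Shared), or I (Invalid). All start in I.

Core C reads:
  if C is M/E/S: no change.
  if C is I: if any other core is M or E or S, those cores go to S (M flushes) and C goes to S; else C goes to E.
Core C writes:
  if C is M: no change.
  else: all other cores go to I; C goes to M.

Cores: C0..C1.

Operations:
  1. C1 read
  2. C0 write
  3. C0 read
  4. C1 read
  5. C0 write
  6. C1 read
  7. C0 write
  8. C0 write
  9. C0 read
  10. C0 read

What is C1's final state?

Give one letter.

Op 1: C1 read [C1 read from I: no other sharers -> C1=E (exclusive)] -> [I,E]
Op 2: C0 write [C0 write: invalidate ['C1=E'] -> C0=M] -> [M,I]
Op 3: C0 read [C0 read: already in M, no change] -> [M,I]
Op 4: C1 read [C1 read from I: others=['C0=M'] -> C1=S, others downsized to S] -> [S,S]
Op 5: C0 write [C0 write: invalidate ['C1=S'] -> C0=M] -> [M,I]
Op 6: C1 read [C1 read from I: others=['C0=M'] -> C1=S, others downsized to S] -> [S,S]
Op 7: C0 write [C0 write: invalidate ['C1=S'] -> C0=M] -> [M,I]
Op 8: C0 write [C0 write: already M (modified), no change] -> [M,I]
Op 9: C0 read [C0 read: already in M, no change] -> [M,I]
Op 10: C0 read [C0 read: already in M, no change] -> [M,I]

Answer: I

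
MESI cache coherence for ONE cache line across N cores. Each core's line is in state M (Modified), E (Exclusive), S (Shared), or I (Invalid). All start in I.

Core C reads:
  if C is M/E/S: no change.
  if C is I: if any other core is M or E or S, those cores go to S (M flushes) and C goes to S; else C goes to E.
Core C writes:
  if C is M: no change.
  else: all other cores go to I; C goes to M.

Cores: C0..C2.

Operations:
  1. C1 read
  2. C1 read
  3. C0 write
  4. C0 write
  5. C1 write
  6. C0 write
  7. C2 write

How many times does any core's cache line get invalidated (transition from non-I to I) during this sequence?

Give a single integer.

Answer: 4

Derivation:
Op 1: C1 read [C1 read from I: no other sharers -> C1=E (exclusive)] -> [I,E,I] (invalidations this op: 0; running total: 0)
Op 2: C1 read [C1 read: already in E, no change] -> [I,E,I] (invalidations this op: 0; running total: 0)
Op 3: C0 write [C0 write: invalidate ['C1=E'] -> C0=M] -> [M,I,I] (invalidations this op: 1; running total: 1)
Op 4: C0 write [C0 write: already M (modified), no change] -> [M,I,I] (invalidations this op: 0; running total: 1)
Op 5: C1 write [C1 write: invalidate ['C0=M'] -> C1=M] -> [I,M,I] (invalidations this op: 1; running total: 2)
Op 6: C0 write [C0 write: invalidate ['C1=M'] -> C0=M] -> [M,I,I] (invalidations this op: 1; running total: 3)
Op 7: C2 write [C2 write: invalidate ['C0=M'] -> C2=M] -> [I,I,M] (invalidations this op: 1; running total: 4)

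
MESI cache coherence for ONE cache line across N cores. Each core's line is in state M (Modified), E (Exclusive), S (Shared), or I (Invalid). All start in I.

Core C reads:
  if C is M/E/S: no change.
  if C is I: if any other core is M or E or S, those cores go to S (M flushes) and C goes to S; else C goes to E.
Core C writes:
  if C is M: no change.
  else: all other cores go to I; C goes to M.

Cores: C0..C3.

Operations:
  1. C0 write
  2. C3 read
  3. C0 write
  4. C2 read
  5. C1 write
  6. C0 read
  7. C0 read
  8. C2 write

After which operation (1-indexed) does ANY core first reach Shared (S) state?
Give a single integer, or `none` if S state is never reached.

Answer: 2

Derivation:
Op 1: C0 write [C0 write: invalidate none -> C0=M] -> [M,I,I,I]
Op 2: C3 read [C3 read from I: others=['C0=M'] -> C3=S, others downsized to S] -> [S,I,I,S]
  -> First S state at op 2; remaining ops need not be traced.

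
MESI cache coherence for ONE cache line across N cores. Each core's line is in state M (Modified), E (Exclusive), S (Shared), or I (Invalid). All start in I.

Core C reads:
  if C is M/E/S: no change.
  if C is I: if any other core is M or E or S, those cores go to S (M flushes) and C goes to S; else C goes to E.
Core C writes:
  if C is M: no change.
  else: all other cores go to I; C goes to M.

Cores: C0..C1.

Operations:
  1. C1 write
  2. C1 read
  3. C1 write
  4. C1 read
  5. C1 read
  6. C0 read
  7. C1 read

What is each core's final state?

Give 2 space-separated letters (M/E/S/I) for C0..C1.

Answer: S S

Derivation:
Op 1: C1 write [C1 write: invalidate none -> C1=M] -> [I,M]
Op 2: C1 read [C1 read: already in M, no change] -> [I,M]
Op 3: C1 write [C1 write: already M (modified), no change] -> [I,M]
Op 4: C1 read [C1 read: already in M, no change] -> [I,M]
Op 5: C1 read [C1 read: already in M, no change] -> [I,M]
Op 6: C0 read [C0 read from I: others=['C1=M'] -> C0=S, others downsized to S] -> [S,S]
Op 7: C1 read [C1 read: already in S, no change] -> [S,S]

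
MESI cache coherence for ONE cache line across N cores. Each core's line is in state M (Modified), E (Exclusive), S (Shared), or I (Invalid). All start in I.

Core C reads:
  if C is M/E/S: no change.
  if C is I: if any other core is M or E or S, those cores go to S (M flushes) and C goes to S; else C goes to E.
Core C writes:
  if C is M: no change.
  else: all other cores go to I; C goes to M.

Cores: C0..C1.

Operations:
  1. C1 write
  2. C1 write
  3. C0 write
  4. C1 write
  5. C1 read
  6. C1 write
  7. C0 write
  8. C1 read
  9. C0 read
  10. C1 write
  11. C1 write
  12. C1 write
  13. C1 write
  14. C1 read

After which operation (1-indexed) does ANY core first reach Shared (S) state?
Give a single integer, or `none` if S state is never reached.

Answer: 8

Derivation:
Op 1: C1 write [C1 write: invalidate none -> C1=M] -> [I,M]
Op 2: C1 write [C1 write: already M (modified), no change] -> [I,M]
Op 3: C0 write [C0 write: invalidate ['C1=M'] -> C0=M] -> [M,I]
Op 4: C1 write [C1 write: invalidate ['C0=M'] -> C1=M] -> [I,M]
Op 5: C1 read [C1 read: already in M, no change] -> [I,M]
Op 6: C1 write [C1 write: already M (modified), no change] -> [I,M]
Op 7: C0 write [C0 write: invalidate ['C1=M'] -> C0=M] -> [M,I]
Op 8: C1 read [C1 read from I: others=['C0=M'] -> C1=S, others downsized to S] -> [S,S]
  -> First S state at op 8; remaining ops need not be traced.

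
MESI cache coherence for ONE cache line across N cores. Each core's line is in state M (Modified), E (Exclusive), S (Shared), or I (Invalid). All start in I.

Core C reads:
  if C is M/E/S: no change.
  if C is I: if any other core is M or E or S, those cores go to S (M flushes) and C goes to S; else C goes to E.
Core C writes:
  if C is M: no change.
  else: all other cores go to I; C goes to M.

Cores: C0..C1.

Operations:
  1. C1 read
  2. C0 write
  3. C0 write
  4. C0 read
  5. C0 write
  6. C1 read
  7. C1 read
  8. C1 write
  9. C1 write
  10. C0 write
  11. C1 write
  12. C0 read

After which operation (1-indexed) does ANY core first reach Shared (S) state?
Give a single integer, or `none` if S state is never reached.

Op 1: C1 read [C1 read from I: no other sharers -> C1=E (exclusive)] -> [I,E]
Op 2: C0 write [C0 write: invalidate ['C1=E'] -> C0=M] -> [M,I]
Op 3: C0 write [C0 write: already M (modified), no change] -> [M,I]
Op 4: C0 read [C0 read: already in M, no change] -> [M,I]
Op 5: C0 write [C0 write: already M (modified), no change] -> [M,I]
Op 6: C1 read [C1 read from I: others=['C0=M'] -> C1=S, others downsized to S] -> [S,S]
  -> First S state at op 6; remaining ops need not be traced.

Answer: 6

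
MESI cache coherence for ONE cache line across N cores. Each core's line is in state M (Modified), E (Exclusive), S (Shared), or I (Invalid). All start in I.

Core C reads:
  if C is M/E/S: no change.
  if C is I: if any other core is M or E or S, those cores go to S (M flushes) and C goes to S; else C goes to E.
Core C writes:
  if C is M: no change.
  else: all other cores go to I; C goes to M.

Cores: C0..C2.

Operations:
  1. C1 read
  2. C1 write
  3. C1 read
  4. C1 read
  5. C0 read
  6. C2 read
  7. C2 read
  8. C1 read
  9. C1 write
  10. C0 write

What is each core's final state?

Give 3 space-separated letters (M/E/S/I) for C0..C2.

Op 1: C1 read [C1 read from I: no other sharers -> C1=E (exclusive)] -> [I,E,I]
Op 2: C1 write [C1 write: invalidate none -> C1=M] -> [I,M,I]
Op 3: C1 read [C1 read: already in M, no change] -> [I,M,I]
Op 4: C1 read [C1 read: already in M, no change] -> [I,M,I]
Op 5: C0 read [C0 read from I: others=['C1=M'] -> C0=S, others downsized to S] -> [S,S,I]
Op 6: C2 read [C2 read from I: others=['C0=S', 'C1=S'] -> C2=S, others downsized to S] -> [S,S,S]
Op 7: C2 read [C2 read: already in S, no change] -> [S,S,S]
Op 8: C1 read [C1 read: already in S, no change] -> [S,S,S]
Op 9: C1 write [C1 write: invalidate ['C0=S', 'C2=S'] -> C1=M] -> [I,M,I]
Op 10: C0 write [C0 write: invalidate ['C1=M'] -> C0=M] -> [M,I,I]

Answer: M I I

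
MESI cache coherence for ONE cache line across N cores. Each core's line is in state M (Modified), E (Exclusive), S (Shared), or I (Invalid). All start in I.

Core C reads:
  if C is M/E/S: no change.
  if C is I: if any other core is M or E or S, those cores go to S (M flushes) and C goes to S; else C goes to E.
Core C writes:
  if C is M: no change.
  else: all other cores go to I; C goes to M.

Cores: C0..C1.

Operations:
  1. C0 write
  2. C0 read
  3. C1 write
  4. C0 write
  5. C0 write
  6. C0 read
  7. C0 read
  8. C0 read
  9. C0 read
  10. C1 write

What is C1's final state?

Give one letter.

Answer: M

Derivation:
Op 1: C0 write [C0 write: invalidate none -> C0=M] -> [M,I]
Op 2: C0 read [C0 read: already in M, no change] -> [M,I]
Op 3: C1 write [C1 write: invalidate ['C0=M'] -> C1=M] -> [I,M]
Op 4: C0 write [C0 write: invalidate ['C1=M'] -> C0=M] -> [M,I]
Op 5: C0 write [C0 write: already M (modified), no change] -> [M,I]
Op 6: C0 read [C0 read: already in M, no change] -> [M,I]
Op 7: C0 read [C0 read: already in M, no change] -> [M,I]
Op 8: C0 read [C0 read: already in M, no change] -> [M,I]
Op 9: C0 read [C0 read: already in M, no change] -> [M,I]
Op 10: C1 write [C1 write: invalidate ['C0=M'] -> C1=M] -> [I,M]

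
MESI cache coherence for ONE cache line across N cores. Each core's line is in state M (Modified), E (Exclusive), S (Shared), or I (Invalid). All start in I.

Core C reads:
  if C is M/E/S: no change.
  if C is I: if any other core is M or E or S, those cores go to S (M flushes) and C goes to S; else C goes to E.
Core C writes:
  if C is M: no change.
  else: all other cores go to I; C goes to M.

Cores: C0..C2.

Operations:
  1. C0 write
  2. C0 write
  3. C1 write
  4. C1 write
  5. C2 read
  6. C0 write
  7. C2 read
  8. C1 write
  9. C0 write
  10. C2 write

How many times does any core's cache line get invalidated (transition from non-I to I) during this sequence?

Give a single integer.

Answer: 7

Derivation:
Op 1: C0 write [C0 write: invalidate none -> C0=M] -> [M,I,I] (invalidations this op: 0; running total: 0)
Op 2: C0 write [C0 write: already M (modified), no change] -> [M,I,I] (invalidations this op: 0; running total: 0)
Op 3: C1 write [C1 write: invalidate ['C0=M'] -> C1=M] -> [I,M,I] (invalidations this op: 1; running total: 1)
Op 4: C1 write [C1 write: already M (modified), no change] -> [I,M,I] (invalidations this op: 0; running total: 1)
Op 5: C2 read [C2 read from I: others=['C1=M'] -> C2=S, others downsized to S] -> [I,S,S] (invalidations this op: 0; running total: 1)
Op 6: C0 write [C0 write: invalidate ['C1=S', 'C2=S'] -> C0=M] -> [M,I,I] (invalidations this op: 2; running total: 3)
Op 7: C2 read [C2 read from I: others=['C0=M'] -> C2=S, others downsized to S] -> [S,I,S] (invalidations this op: 0; running total: 3)
Op 8: C1 write [C1 write: invalidate ['C0=S', 'C2=S'] -> C1=M] -> [I,M,I] (invalidations this op: 2; running total: 5)
Op 9: C0 write [C0 write: invalidate ['C1=M'] -> C0=M] -> [M,I,I] (invalidations this op: 1; running total: 6)
Op 10: C2 write [C2 write: invalidate ['C0=M'] -> C2=M] -> [I,I,M] (invalidations this op: 1; running total: 7)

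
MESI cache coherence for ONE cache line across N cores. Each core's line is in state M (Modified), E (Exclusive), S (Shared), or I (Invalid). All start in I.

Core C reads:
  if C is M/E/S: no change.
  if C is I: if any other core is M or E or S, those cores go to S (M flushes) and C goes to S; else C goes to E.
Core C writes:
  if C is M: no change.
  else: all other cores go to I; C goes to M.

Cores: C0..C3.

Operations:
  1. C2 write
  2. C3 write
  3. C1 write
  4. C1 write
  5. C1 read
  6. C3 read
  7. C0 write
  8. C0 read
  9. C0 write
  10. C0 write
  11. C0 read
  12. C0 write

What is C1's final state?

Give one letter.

Op 1: C2 write [C2 write: invalidate none -> C2=M] -> [I,I,M,I]
Op 2: C3 write [C3 write: invalidate ['C2=M'] -> C3=M] -> [I,I,I,M]
Op 3: C1 write [C1 write: invalidate ['C3=M'] -> C1=M] -> [I,M,I,I]
Op 4: C1 write [C1 write: already M (modified), no change] -> [I,M,I,I]
Op 5: C1 read [C1 read: already in M, no change] -> [I,M,I,I]
Op 6: C3 read [C3 read from I: others=['C1=M'] -> C3=S, others downsized to S] -> [I,S,I,S]
Op 7: C0 write [C0 write: invalidate ['C1=S', 'C3=S'] -> C0=M] -> [M,I,I,I]
Op 8: C0 read [C0 read: already in M, no change] -> [M,I,I,I]
Op 9: C0 write [C0 write: already M (modified), no change] -> [M,I,I,I]
Op 10: C0 write [C0 write: already M (modified), no change] -> [M,I,I,I]
Op 11: C0 read [C0 read: already in M, no change] -> [M,I,I,I]
Op 12: C0 write [C0 write: already M (modified), no change] -> [M,I,I,I]

Answer: I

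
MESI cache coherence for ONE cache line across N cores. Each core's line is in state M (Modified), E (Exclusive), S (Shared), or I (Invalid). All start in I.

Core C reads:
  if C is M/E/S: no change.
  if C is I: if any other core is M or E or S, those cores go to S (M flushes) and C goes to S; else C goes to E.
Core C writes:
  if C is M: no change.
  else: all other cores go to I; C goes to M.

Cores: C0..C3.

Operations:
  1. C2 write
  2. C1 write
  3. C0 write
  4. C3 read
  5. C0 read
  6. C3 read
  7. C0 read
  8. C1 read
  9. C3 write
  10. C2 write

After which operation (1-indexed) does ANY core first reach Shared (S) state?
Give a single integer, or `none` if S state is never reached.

Answer: 4

Derivation:
Op 1: C2 write [C2 write: invalidate none -> C2=M] -> [I,I,M,I]
Op 2: C1 write [C1 write: invalidate ['C2=M'] -> C1=M] -> [I,M,I,I]
Op 3: C0 write [C0 write: invalidate ['C1=M'] -> C0=M] -> [M,I,I,I]
Op 4: C3 read [C3 read from I: others=['C0=M'] -> C3=S, others downsized to S] -> [S,I,I,S]
  -> First S state at op 4; remaining ops need not be traced.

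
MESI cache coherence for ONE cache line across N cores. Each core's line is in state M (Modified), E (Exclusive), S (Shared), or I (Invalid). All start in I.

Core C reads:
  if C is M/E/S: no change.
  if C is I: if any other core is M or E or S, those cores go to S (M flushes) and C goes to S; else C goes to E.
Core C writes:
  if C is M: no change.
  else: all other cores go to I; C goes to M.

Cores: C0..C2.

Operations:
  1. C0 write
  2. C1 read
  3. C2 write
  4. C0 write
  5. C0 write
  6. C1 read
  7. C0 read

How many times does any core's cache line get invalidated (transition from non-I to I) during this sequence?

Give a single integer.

Op 1: C0 write [C0 write: invalidate none -> C0=M] -> [M,I,I] (invalidations this op: 0; running total: 0)
Op 2: C1 read [C1 read from I: others=['C0=M'] -> C1=S, others downsized to S] -> [S,S,I] (invalidations this op: 0; running total: 0)
Op 3: C2 write [C2 write: invalidate ['C0=S', 'C1=S'] -> C2=M] -> [I,I,M] (invalidations this op: 2; running total: 2)
Op 4: C0 write [C0 write: invalidate ['C2=M'] -> C0=M] -> [M,I,I] (invalidations this op: 1; running total: 3)
Op 5: C0 write [C0 write: already M (modified), no change] -> [M,I,I] (invalidations this op: 0; running total: 3)
Op 6: C1 read [C1 read from I: others=['C0=M'] -> C1=S, others downsized to S] -> [S,S,I] (invalidations this op: 0; running total: 3)
Op 7: C0 read [C0 read: already in S, no change] -> [S,S,I] (invalidations this op: 0; running total: 3)

Answer: 3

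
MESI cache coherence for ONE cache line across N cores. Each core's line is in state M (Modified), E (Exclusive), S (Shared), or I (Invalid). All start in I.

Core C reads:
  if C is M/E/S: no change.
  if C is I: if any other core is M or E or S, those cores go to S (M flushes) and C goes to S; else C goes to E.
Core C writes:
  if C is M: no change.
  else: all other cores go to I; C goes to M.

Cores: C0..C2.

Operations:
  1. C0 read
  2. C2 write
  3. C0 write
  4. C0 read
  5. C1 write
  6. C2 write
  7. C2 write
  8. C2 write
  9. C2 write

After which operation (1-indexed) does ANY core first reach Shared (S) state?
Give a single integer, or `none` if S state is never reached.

Op 1: C0 read [C0 read from I: no other sharers -> C0=E (exclusive)] -> [E,I,I]
Op 2: C2 write [C2 write: invalidate ['C0=E'] -> C2=M] -> [I,I,M]
Op 3: C0 write [C0 write: invalidate ['C2=M'] -> C0=M] -> [M,I,I]
Op 4: C0 read [C0 read: already in M, no change] -> [M,I,I]
Op 5: C1 write [C1 write: invalidate ['C0=M'] -> C1=M] -> [I,M,I]
Op 6: C2 write [C2 write: invalidate ['C1=M'] -> C2=M] -> [I,I,M]
Op 7: C2 write [C2 write: already M (modified), no change] -> [I,I,M]
Op 8: C2 write [C2 write: already M (modified), no change] -> [I,I,M]
Op 9: C2 write [C2 write: already M (modified), no change] -> [I,I,M]
S state never reached in this sequence.

Answer: none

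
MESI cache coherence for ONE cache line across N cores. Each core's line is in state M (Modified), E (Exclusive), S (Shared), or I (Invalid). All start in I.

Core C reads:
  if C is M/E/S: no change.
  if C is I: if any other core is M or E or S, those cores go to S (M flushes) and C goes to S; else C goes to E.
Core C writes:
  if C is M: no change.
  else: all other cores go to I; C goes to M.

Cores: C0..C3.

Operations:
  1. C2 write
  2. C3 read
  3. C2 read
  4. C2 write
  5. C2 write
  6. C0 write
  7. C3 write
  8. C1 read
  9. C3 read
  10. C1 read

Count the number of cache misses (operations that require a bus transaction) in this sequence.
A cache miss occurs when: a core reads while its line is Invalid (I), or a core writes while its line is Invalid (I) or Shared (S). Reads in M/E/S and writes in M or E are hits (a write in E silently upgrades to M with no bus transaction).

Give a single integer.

Op 1: C2 write [C2 write: invalidate none -> C2=M] -> [I,I,M,I] [MISS #1: write from I]
Op 2: C3 read [C3 read from I: others=['C2=M'] -> C3=S, others downsized to S] -> [I,I,S,S] [MISS #2: read from I]
Op 3: C2 read [C2 read: already in S, no change] -> [I,I,S,S] [hit: read from S]
Op 4: C2 write [C2 write: invalidate ['C3=S'] -> C2=M] -> [I,I,M,I] [MISS #3: write from S]
Op 5: C2 write [C2 write: already M (modified), no change] -> [I,I,M,I] [hit: write from M]
Op 6: C0 write [C0 write: invalidate ['C2=M'] -> C0=M] -> [M,I,I,I] [MISS #4: write from I]
Op 7: C3 write [C3 write: invalidate ['C0=M'] -> C3=M] -> [I,I,I,M] [MISS #5: write from I]
Op 8: C1 read [C1 read from I: others=['C3=M'] -> C1=S, others downsized to S] -> [I,S,I,S] [MISS #6: read from I]
Op 9: C3 read [C3 read: already in S, no change] -> [I,S,I,S] [hit: read from S]
Op 10: C1 read [C1 read: already in S, no change] -> [I,S,I,S] [hit: read from S]

Answer: 6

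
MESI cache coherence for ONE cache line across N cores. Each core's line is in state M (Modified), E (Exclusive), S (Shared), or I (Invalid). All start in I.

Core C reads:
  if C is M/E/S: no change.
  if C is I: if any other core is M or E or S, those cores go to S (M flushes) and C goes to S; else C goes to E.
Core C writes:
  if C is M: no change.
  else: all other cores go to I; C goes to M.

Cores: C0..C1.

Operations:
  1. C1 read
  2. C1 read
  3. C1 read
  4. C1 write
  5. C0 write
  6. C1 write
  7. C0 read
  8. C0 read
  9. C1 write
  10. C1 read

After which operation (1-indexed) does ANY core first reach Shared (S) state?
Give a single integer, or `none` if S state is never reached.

Answer: 7

Derivation:
Op 1: C1 read [C1 read from I: no other sharers -> C1=E (exclusive)] -> [I,E]
Op 2: C1 read [C1 read: already in E, no change] -> [I,E]
Op 3: C1 read [C1 read: already in E, no change] -> [I,E]
Op 4: C1 write [C1 write: invalidate none -> C1=M] -> [I,M]
Op 5: C0 write [C0 write: invalidate ['C1=M'] -> C0=M] -> [M,I]
Op 6: C1 write [C1 write: invalidate ['C0=M'] -> C1=M] -> [I,M]
Op 7: C0 read [C0 read from I: others=['C1=M'] -> C0=S, others downsized to S] -> [S,S]
  -> First S state at op 7; remaining ops need not be traced.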